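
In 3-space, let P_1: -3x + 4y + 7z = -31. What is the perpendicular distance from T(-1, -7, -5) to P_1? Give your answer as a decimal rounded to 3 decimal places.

3.371

n·T − d = (-3)·(-1) + (4)·(-7) + (7)·(-5) − (-31) = -29; |n| = √74.
Distance = |-29| / √74 = 29/√74 ≈ 3.371.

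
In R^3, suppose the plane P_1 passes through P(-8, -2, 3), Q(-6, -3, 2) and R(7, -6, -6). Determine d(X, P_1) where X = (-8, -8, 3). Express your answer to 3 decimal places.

1.976

PQ = (2, -1, -1), PR = (15, -4, -9); a normal to P_1 is PQ × PR = (5, 3, 7).
Using P: P_1 has equation 5x + 3y + 7z = -25.
n·X − d = (5)·(-8) + (3)·(-8) + (7)·(3) − (-25) = -18; |n| = √83.
Distance = |-18| / √83 = 18/√83 ≈ 1.976.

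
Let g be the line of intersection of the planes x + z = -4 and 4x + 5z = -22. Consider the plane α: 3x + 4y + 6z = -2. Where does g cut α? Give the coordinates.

Direction of g: (1, 0, 1) × (4, 0, 5) = (0, -1, 0).
A point on g: solving the two plane equations with y = 23 gives (2, 23, -6).
Substitute r = (2, 23, -6) + t(0, -1, 0) into the plane: 62 + (-4)t = -2, so t = 16.
Intersection: (2, 23, -6) + 16·(0, -1, 0) = (2, 7, -6).

(2, 7, -6)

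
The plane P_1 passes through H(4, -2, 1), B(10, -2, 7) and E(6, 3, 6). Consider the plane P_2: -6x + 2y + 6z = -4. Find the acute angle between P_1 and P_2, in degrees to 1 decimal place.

HB = (6, 0, 6), HE = (2, 5, 5); a normal to P_1 is HB × HE = (-30, -18, 30).
Using H: P_1 has equation -30x - 18y + 30z = -54.
cos θ = |n₁·n₂| / (|n₁||n₂|) = |324| / (√2124 · √76).
θ = arccos(0.80642) ≈ 36.3°.

36.3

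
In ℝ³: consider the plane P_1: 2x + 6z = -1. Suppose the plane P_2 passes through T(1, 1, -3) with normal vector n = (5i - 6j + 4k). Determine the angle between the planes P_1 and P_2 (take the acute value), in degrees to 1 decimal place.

P_2: n·r = n·T gives 5x - 6y + 4z = -13.
cos θ = |n₁·n₂| / (|n₁||n₂|) = |34| / (√40 · √77).
θ = arccos(0.61264) ≈ 52.2°.

52.2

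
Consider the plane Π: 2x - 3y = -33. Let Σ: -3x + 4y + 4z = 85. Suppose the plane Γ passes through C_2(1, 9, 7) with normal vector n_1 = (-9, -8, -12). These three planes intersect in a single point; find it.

Γ: n_1·r = n_1·C_2 gives -9x - 8y - 12z = -165.
Solving the 3×3 linear system 2x - 3y = -33, -3x + 4y + 4z = 85, -9x - 8y - 12z = -165 (e.g. by elimination or Cramer's rule, determinant = 184) gives (-3, 9, 10).

(-3, 9, 10)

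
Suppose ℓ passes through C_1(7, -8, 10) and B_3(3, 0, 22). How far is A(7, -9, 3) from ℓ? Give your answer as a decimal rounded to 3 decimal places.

A direction vector for ℓ is B_3 − C_1 = (-4, 8, 12).
Taking (7, -8, 10) on ℓ with direction v = (-4, 8, 12): w = A − (7, -8, 10) = (0, -1, -7), and w × v = (44, 28, -4).
Distance = |w × v| / |v| = √2736 / √224 ≈ 3.495.

3.495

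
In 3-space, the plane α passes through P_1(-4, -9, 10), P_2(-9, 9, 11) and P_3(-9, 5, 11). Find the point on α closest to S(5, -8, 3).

(6, -8, 8)

P_1P_2 = (-5, 18, 1), P_1P_3 = (-5, 14, 1); a normal to α is P_1P_2 × P_1P_3 = (4, 0, 20).
Using P_1: α has equation 4x + 20z = 184.
Foot = S − λn with λ = (n·S − d)/|n|² = (80 − 184)/416 = -1/4.
Foot = (5, -8, 3) − (-1/4)·(4, 0, 20) = (6, -8, 8).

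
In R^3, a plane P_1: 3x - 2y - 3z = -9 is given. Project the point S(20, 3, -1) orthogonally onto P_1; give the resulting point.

(11, 9, 8)

Foot = S − λn with λ = (n·S − d)/|n|² = (57 − (-9))/22 = 3.
Foot = (20, 3, -1) − 3·(3, -2, -3) = (11, 9, 8).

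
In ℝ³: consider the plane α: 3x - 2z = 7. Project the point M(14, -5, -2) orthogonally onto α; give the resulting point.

Foot = M − λn with λ = (n·M − d)/|n|² = (46 − 7)/13 = 3.
Foot = (14, -5, -2) − 3·(3, 0, -2) = (5, -5, 4).

(5, -5, 4)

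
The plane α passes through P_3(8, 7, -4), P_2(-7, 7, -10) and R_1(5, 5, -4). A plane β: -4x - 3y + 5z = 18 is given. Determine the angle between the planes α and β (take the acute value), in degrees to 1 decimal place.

56.6

P_3P_2 = (-15, 0, -6), P_3R_1 = (-3, -2, 0); a normal to α is P_3P_2 × P_3R_1 = (-12, 18, 30).
Using P_3: α has equation -12x + 18y + 30z = -90.
cos θ = |n₁·n₂| / (|n₁||n₂|) = |144| / (√1368 · √50).
θ = arccos(0.55060) ≈ 56.6°.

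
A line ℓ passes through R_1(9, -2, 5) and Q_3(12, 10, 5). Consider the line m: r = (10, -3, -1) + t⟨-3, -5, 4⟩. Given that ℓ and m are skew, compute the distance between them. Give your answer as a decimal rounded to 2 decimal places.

A direction vector for ℓ is Q_3 − R_1 = (3, 12, 0).
Common perpendicular direction n = (3, 12, 0) × (-3, -5, 4) = (48, -12, 21).
With w = (10, -3, -1) − (9, -2, 5) = (1, -1, -6), w · n = -66.
Distance = |w · n| / |n| = |-66| / √2889 ≈ 1.23.

1.23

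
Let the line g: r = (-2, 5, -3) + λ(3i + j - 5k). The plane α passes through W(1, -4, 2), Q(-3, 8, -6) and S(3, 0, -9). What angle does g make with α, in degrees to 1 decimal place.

12.7

WQ = (-4, 12, -8), WS = (2, 4, -11); a normal to α is WQ × WS = (-100, -60, -40).
Using W: α has equation -100x - 60y - 40z = 60.
sin θ = |n·v| / (|n||v|) = |-160| / (√15200 · √35) = 0.21936.
θ ≈ 12.7°.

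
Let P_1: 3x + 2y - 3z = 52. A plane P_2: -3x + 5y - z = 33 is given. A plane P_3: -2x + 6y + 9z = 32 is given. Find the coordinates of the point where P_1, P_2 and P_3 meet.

Solving the 3×3 linear system 3x + 2y - 3z = 52, -3x + 5y - z = 33, -2x + 6y + 9z = 32 (e.g. by elimination or Cramer's rule, determinant = 235) gives (8, 11, -2).

(8, 11, -2)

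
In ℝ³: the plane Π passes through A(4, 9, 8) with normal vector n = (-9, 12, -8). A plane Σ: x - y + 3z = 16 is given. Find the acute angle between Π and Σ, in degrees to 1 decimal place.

Π: n·r = n·A gives -9x + 12y - 8z = 8.
cos θ = |n₁·n₂| / (|n₁||n₂|) = |-45| / (√289 · √11).
θ = arccos(0.79812) ≈ 37.0°.

37.0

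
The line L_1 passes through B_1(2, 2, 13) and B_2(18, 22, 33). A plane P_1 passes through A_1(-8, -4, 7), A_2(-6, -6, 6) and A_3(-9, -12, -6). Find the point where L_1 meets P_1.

(-6, -8, 3)

A direction vector for L_1 is B_2 − B_1 = (16, 20, 20).
A_1A_2 = (2, -2, -1), A_1A_3 = (-1, -8, -13); a normal to P_1 is A_1A_2 × A_1A_3 = (18, 27, -18).
Using A_1: P_1 has equation 18x + 27y - 18z = -378.
Substitute r = (2, 2, 13) + t(16, 20, 20) into the plane: -144 + 468t = -378, so t = -1/2.
Intersection: (2, 2, 13) + (-1/2)·(16, 20, 20) = (-6, -8, 3).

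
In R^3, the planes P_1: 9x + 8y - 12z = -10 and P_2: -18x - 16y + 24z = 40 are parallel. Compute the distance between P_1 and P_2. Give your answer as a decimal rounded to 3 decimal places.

Rescale P_2 by 1/(-2): 9x + 8y - 12z = -20. Then distance = |-10 − (-20)| / √289 ≈ 0.588.

0.588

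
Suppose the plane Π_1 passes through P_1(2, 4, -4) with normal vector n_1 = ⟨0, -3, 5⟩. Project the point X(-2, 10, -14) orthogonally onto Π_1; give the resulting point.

Π_1: n_1·r = n_1·P_1 gives -3y + 5z = -32.
Foot = X − λn with λ = (n·X − d)/|n|² = (-100 − (-32))/34 = -2.
Foot = (-2, 10, -14) − (-2)·(0, -3, 5) = (-2, 4, -4).

(-2, 4, -4)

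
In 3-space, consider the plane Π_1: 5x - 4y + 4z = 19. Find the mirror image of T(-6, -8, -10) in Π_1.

λ = (n·T − d)/|n|² = (-38 − 19)/57 = -1.
Reflection = T − 2λn = (-6, -8, -10) − (-2)·(5, -4, 4) = (4, -16, -2).

(4, -16, -2)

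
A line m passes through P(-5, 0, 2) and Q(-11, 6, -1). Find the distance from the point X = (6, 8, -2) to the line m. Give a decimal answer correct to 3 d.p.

14.162

A direction vector for m is Q − P = (-6, 6, -3).
Taking (-5, 0, 2) on m with direction v = (-6, 6, -3): w = X − (-5, 0, 2) = (11, 8, -4), and w × v = (0, 57, 114).
Distance = |w × v| / |v| = √16245 / √81 ≈ 14.162.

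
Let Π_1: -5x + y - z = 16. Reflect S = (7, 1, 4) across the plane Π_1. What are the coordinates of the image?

λ = (n·S − d)/|n|² = (-38 − 16)/27 = -2.
Reflection = S − 2λn = (7, 1, 4) − (-4)·(-5, 1, -1) = (-13, 5, 0).

(-13, 5, 0)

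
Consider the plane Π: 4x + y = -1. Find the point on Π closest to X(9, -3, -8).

Foot = X − λn with λ = (n·X − d)/|n|² = (33 − (-1))/17 = 2.
Foot = (9, -3, -8) − 2·(4, 1, 0) = (1, -5, -8).

(1, -5, -8)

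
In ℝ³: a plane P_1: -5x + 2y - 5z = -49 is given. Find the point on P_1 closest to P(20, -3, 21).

(5, 3, 6)

Foot = P − λn with λ = (n·P − d)/|n|² = (-211 − (-49))/54 = -3.
Foot = (20, -3, 21) − (-3)·(-5, 2, -5) = (5, 3, 6).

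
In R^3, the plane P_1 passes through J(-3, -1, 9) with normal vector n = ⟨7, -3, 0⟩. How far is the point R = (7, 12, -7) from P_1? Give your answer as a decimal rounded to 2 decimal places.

P_1: n·r = n·J gives 7x - 3y = -18.
n·R − d = (7)·(7) + (-3)·(12) + (0)·(-7) − (-18) = 31; |n| = √58.
Distance = |31| / √58 = 31/√58 ≈ 4.07.

4.07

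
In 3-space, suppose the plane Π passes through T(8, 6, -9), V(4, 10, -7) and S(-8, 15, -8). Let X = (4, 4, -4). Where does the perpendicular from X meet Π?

TV = (-4, 4, 2), TS = (-16, 9, 1); a normal to Π is TV × TS = (-14, -28, 28).
Using T: Π has equation -14x - 28y + 28z = -532.
Foot = X − λn with λ = (n·X − d)/|n|² = (-280 − (-532))/1764 = 1/7.
Foot = (4, 4, -4) − (1/7)·(-14, -28, 28) = (6, 8, -8).

(6, 8, -8)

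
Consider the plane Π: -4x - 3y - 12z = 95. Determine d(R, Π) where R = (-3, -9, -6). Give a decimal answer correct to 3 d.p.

1.231

n·R − d = (-4)·(-3) + (-3)·(-9) + (-12)·(-6) − 95 = 16; |n| = √169.
Distance = |16| / √169 = 16/√169 ≈ 1.231.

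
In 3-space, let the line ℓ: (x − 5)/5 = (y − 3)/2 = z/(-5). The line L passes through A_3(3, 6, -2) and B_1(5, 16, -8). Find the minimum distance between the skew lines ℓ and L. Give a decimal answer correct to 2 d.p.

ℓ has direction (5, 2, -5) through (5, 3, 0).
A direction vector for L is B_1 − A_3 = (2, 10, -6).
Common perpendicular direction n = (5, 2, -5) × (2, 10, -6) = (38, 20, 46).
With w = (3, 6, -2) − (5, 3, 0) = (-2, 3, -2), w · n = -108.
Distance = |w · n| / |n| = |-108| / √3960 ≈ 1.72.

1.72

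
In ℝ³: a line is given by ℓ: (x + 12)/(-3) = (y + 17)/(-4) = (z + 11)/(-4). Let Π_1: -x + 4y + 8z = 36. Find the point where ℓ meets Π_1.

(0, -1, 5)

ℓ has direction (-3, -4, -4) through (-12, -17, -11).
Substitute r = (-12, -17, -11) + t(-3, -4, -4) into the plane: -144 + (-45)t = 36, so t = -4.
Intersection: (-12, -17, -11) + (-4)·(-3, -4, -4) = (0, -1, 5).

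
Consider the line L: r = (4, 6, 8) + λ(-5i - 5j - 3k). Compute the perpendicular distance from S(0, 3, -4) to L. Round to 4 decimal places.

9.1411

Taking (4, 6, 8) on L with direction v = (-5, -5, -3): w = S − (4, 6, 8) = (-4, -3, -12), and w × v = (-51, 48, 5).
Distance = |w × v| / |v| = √4930 / √59 ≈ 9.1411.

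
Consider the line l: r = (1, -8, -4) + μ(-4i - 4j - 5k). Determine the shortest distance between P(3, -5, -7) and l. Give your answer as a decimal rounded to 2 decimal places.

4.64

Taking (1, -8, -4) on l with direction v = (-4, -4, -5): w = P − (1, -8, -4) = (2, 3, -3), and w × v = (-27, 22, 4).
Distance = |w × v| / |v| = √1229 / √57 ≈ 4.64.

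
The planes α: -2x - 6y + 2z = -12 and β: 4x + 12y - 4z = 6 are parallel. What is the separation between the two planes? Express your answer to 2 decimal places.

Rescale β by 1/(-2): -2x - 6y + 2z = -3. Then distance = |-12 − (-3)| / √44 ≈ 1.36.

1.36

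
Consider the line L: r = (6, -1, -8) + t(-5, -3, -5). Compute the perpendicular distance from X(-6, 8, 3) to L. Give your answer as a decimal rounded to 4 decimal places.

18.3792

Taking (6, -1, -8) on L with direction v = (-5, -3, -5): w = X − (6, -1, -8) = (-12, 9, 11), and w × v = (-12, -115, 81).
Distance = |w × v| / |v| = √19930 / √59 ≈ 18.3792.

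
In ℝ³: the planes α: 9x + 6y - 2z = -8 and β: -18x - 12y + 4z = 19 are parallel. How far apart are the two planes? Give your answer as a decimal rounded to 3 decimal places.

Rescale β by 1/(-2): 9x + 6y - 2z = -19/2. Then distance = |-8 − (-19/2)| / √121 ≈ 0.136.

0.136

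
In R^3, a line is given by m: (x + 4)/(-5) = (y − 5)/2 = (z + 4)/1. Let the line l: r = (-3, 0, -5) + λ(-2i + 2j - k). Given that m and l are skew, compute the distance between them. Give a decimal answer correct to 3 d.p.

3.682

m has direction (-5, 2, 1) through (-4, 5, -4).
Common perpendicular direction n = (-5, 2, 1) × (-2, 2, -1) = (-4, -7, -6).
With w = (-3, 0, -5) − (-4, 5, -4) = (1, -5, -1), w · n = 37.
Distance = |w · n| / |n| = |37| / √101 ≈ 3.682.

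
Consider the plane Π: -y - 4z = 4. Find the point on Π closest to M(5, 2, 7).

(5, 0, -1)

Foot = M − λn with λ = (n·M − d)/|n|² = (-30 − 4)/17 = -2.
Foot = (5, 2, 7) − (-2)·(0, -1, -4) = (5, 0, -1).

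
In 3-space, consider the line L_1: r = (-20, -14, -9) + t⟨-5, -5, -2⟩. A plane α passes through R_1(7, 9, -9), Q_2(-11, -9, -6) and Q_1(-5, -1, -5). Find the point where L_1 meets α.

(-5, 1, -3)

R_1Q_2 = (-18, -18, 3), R_1Q_1 = (-12, -10, 4); a normal to α is R_1Q_2 × R_1Q_1 = (-42, 36, -36).
Using R_1: α has equation -42x + 36y - 36z = 354.
Substitute r = (-20, -14, -9) + t(-5, -5, -2) into the plane: 660 + 102t = 354, so t = -3.
Intersection: (-20, -14, -9) + (-3)·(-5, -5, -2) = (-5, 1, -3).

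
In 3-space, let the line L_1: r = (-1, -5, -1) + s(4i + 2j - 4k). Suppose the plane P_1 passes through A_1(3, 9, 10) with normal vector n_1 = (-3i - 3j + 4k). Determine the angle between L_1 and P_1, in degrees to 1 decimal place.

P_1: n_1·r = n_1·A_1 gives -3x - 3y + 4z = 4.
sin θ = |n·v| / (|n||v|) = |-34| / (√34 · √36) = 0.97183.
θ ≈ 76.4°.

76.4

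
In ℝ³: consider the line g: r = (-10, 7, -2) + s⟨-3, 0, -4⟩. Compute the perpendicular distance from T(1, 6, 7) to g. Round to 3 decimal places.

Taking (-10, 7, -2) on g with direction v = (-3, 0, -4): w = T − (-10, 7, -2) = (11, -1, 9), and w × v = (4, 17, -3).
Distance = |w × v| / |v| = √314 / √25 ≈ 3.544.

3.544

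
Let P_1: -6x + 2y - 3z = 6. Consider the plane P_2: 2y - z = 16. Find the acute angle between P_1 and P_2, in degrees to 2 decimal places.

cos θ = |n₁·n₂| / (|n₁||n₂|) = |7| / (√49 · √5).
θ = arccos(0.44721) ≈ 63.43°.

63.43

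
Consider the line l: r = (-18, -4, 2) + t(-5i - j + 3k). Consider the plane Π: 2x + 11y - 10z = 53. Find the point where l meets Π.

(-3, -1, -7)

Substitute r = (-18, -4, 2) + t(-5, -1, 3) into the plane: -100 + (-51)t = 53, so t = -3.
Intersection: (-18, -4, 2) + (-3)·(-5, -1, 3) = (-3, -1, -7).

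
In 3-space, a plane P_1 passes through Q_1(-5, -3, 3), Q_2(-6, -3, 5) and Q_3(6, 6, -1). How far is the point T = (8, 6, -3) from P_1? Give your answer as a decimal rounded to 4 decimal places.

0.6667

Q_1Q_2 = (-1, 0, 2), Q_1Q_3 = (11, 9, -4); a normal to P_1 is Q_1Q_2 × Q_1Q_3 = (-18, 18, -9).
Using Q_1: P_1 has equation -18x + 18y - 9z = 9.
n·T − d = (-18)·(8) + (18)·(6) + (-9)·(-3) − 9 = -18; |n| = √729.
Distance = |-18| / √729 = 18/√729 ≈ 0.6667.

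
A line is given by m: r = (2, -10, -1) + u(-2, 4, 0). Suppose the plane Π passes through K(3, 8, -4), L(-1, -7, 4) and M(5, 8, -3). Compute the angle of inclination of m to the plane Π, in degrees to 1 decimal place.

KL = (-4, -15, 8), KM = (2, 0, 1); a normal to Π is KL × KM = (-15, 20, 30).
Using K: Π has equation -15x + 20y + 30z = -5.
sin θ = |n·v| / (|n||v|) = |110| / (√1525 · √20) = 0.62986.
θ ≈ 39.0°.

39.0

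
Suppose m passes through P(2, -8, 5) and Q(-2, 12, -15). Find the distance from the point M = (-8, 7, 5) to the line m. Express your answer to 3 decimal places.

A direction vector for m is Q − P = (-4, 20, -20).
Taking (2, -8, 5) on m with direction v = (-4, 20, -20): w = M − (2, -8, 5) = (-10, 15, 0), and w × v = (-300, -200, -140).
Distance = |w × v| / |v| = √149600 / √816 ≈ 13.540.

13.540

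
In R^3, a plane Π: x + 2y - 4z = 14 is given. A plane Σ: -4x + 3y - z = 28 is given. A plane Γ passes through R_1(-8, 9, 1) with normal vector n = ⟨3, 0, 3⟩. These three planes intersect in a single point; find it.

Γ: n·r = n·R_1 gives 3x + 3z = -21.
Solving the 3×3 linear system x + 2y - 4z = 14, -4x + 3y - z = 28, 3x + 3z = -21 (e.g. by elimination or Cramer's rule, determinant = 63) gives (-4, 3, -3).

(-4, 3, -3)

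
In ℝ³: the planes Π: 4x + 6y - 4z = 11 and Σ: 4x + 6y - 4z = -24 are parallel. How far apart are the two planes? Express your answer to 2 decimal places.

4.24

Same normal n = (4, 6, -4) with |n| = √68; distance = |11 − (-24)| / |n| = 35/√68 ≈ 4.24.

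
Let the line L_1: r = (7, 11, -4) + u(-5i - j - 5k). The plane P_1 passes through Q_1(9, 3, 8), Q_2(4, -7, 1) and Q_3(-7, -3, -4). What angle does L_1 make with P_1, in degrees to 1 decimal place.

10.5

Q_1Q_2 = (-5, -10, -7), Q_1Q_3 = (-16, -6, -12); a normal to P_1 is Q_1Q_2 × Q_1Q_3 = (78, 52, -130).
Using Q_1: P_1 has equation 78x + 52y - 130z = -182.
sin θ = |n·v| / (|n||v|) = |208| / (√25688 · √51) = 0.18172.
θ ≈ 10.5°.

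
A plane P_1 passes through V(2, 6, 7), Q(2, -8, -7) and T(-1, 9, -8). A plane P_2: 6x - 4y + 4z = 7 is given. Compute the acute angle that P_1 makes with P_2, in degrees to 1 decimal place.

VQ = (0, -14, -14), VT = (-3, 3, -15); a normal to P_1 is VQ × VT = (252, 42, -42).
Using V: P_1 has equation 252x + 42y - 42z = 462.
cos θ = |n₁·n₂| / (|n₁||n₂|) = |1176| / (√67032 · √68).
θ = arccos(0.55082) ≈ 56.6°.

56.6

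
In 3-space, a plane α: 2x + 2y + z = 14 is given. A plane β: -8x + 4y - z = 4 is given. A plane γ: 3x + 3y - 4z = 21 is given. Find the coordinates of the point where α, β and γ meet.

(2, 5, 0)

Solving the 3×3 linear system 2x + 2y + z = 14, -8x + 4y - z = 4, 3x + 3y - 4z = 21 (e.g. by elimination or Cramer's rule, determinant = -132) gives (2, 5, 0).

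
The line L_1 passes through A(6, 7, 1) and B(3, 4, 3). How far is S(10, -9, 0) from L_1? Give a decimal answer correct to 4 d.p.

A direction vector for L_1 is B − A = (-3, -3, 2).
Taking (6, 7, 1) on L_1 with direction v = (-3, -3, 2): w = S − (6, 7, 1) = (4, -16, -1), and w × v = (-35, -5, -60).
Distance = |w × v| / |v| = √4850 / √22 ≈ 14.8477.

14.8477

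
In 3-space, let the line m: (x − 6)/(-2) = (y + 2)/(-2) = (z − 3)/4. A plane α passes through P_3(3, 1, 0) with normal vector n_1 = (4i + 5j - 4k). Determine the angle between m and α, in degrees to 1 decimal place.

m has direction (-2, -2, 4) through (6, -2, 3).
α: n_1·r = n_1·P_3 gives 4x + 5y - 4z = 17.
sin θ = |n·v| / (|n||v|) = |-34| / (√57 · √24) = 0.91925.
θ ≈ 66.8°.

66.8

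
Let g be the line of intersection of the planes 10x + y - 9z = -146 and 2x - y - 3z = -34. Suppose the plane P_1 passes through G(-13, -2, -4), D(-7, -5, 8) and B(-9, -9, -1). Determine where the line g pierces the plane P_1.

(-9, -2, 6)

Direction of g: (10, 1, -9) × (2, -1, -3) = (-12, 12, -12).
A point on g: solving the two plane equations with x = -11 gives (-11, 0, 4).
GD = (6, -3, 12), GB = (4, -7, 3); a normal to P_1 is GD × GB = (75, 30, -30).
Using G: P_1 has equation 75x + 30y - 30z = -915.
Substitute r = (-11, 0, 4) + t(-12, 12, -12) into the plane: -945 + (-180)t = -915, so t = -1/6.
Intersection: (-11, 0, 4) + (-1/6)·(-12, 12, -12) = (-9, -2, 6).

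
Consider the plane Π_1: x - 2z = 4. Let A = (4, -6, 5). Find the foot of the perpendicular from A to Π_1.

(6, -6, 1)

Foot = A − λn with λ = (n·A − d)/|n|² = (-6 − 4)/5 = -2.
Foot = (4, -6, 5) − (-2)·(1, 0, -2) = (6, -6, 1).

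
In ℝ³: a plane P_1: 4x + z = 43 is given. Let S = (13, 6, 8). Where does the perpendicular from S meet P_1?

Foot = S − λn with λ = (n·S − d)/|n|² = (60 − 43)/17 = 1.
Foot = (13, 6, 8) − 1·(4, 0, 1) = (9, 6, 7).

(9, 6, 7)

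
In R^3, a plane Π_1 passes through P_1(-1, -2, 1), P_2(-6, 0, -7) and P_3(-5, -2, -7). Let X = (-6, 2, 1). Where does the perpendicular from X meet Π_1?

(-4, 3, 0)

P_1P_2 = (-5, 2, -8), P_1P_3 = (-4, 0, -8); a normal to Π_1 is P_1P_2 × P_1P_3 = (-16, -8, 8).
Using P_1: Π_1 has equation -16x - 8y + 8z = 40.
Foot = X − λn with λ = (n·X − d)/|n|² = (88 − 40)/384 = 1/8.
Foot = (-6, 2, 1) − (1/8)·(-16, -8, 8) = (-4, 3, 0).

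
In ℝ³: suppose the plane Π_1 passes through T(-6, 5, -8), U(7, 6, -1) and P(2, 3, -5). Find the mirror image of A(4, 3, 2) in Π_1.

TU = (13, 1, 7), TP = (8, -2, 3); a normal to Π_1 is TU × TP = (17, 17, -34).
Using T: Π_1 has equation 17x + 17y - 34z = 255.
λ = (n·A − d)/|n|² = (51 − 255)/1734 = -2/17.
Reflection = A − 2λn = (4, 3, 2) − (-4/17)·(17, 17, -34) = (8, 7, -6).

(8, 7, -6)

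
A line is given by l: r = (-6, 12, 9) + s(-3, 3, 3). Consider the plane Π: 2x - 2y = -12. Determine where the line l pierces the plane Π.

Substitute r = (-6, 12, 9) + t(-3, 3, 3) into the plane: -36 + (-12)t = -12, so t = -2.
Intersection: (-6, 12, 9) + (-2)·(-3, 3, 3) = (0, 6, 3).

(0, 6, 3)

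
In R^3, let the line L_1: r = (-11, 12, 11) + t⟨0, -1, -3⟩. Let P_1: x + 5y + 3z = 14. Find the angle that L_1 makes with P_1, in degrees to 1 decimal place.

sin θ = |n·v| / (|n||v|) = |-14| / (√35 · √10) = 0.74833.
θ ≈ 48.4°.

48.4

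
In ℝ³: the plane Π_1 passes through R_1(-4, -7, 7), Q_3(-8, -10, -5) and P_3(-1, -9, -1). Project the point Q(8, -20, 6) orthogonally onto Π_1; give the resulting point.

(8, -8, 3)

R_1Q_3 = (-4, -3, -12), R_1P_3 = (3, -2, -8); a normal to Π_1 is R_1Q_3 × R_1P_3 = (0, -68, 17).
Using R_1: Π_1 has equation -68y + 17z = 595.
Foot = Q − λn with λ = (n·Q − d)/|n|² = (1462 − 595)/4913 = 3/17.
Foot = (8, -20, 6) − (3/17)·(0, -68, 17) = (8, -8, 3).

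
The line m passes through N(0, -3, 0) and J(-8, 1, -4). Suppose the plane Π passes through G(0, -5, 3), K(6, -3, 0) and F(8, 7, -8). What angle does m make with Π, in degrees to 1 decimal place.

13.9

A direction vector for m is J − N = (-8, 4, -4).
GK = (6, 2, -3), GF = (8, 12, -11); a normal to Π is GK × GF = (14, 42, 56).
Using G: Π has equation 14x + 42y + 56z = -42.
sin θ = |n·v| / (|n||v|) = |-168| / (√5096 · √96) = 0.24019.
θ ≈ 13.9°.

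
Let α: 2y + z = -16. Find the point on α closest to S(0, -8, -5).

(0, -6, -4)

Foot = S − λn with λ = (n·S − d)/|n|² = (-21 − (-16))/5 = -1.
Foot = (0, -8, -5) − (-1)·(0, 2, 1) = (0, -6, -4).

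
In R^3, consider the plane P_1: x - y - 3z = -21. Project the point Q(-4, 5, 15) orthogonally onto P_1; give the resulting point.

Foot = Q − λn with λ = (n·Q − d)/|n|² = (-54 − (-21))/11 = -3.
Foot = (-4, 5, 15) − (-3)·(1, -1, -3) = (-1, 2, 6).

(-1, 2, 6)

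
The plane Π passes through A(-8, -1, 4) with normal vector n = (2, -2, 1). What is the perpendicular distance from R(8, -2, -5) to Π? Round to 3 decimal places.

8.333

Π: n·r = n·A gives 2x - 2y + z = -10.
n·R − d = (2)·(8) + (-2)·(-2) + (1)·(-5) − (-10) = 25; |n| = √9.
Distance = |25| / √9 = 25/√9 ≈ 8.333.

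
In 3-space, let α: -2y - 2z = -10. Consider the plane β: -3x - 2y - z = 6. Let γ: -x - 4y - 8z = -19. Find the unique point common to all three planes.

(-5, 4, 1)

Solving the 3×3 linear system -2y - 2z = -10, -3x - 2y - z = 6, -x - 4y - 8z = -19 (e.g. by elimination or Cramer's rule, determinant = 26) gives (-5, 4, 1).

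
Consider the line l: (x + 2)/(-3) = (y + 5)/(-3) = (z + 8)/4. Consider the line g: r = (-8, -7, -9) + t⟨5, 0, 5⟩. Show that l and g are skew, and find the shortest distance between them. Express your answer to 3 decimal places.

0.122

l has direction (-3, -3, 4) through (-2, -5, -8).
Common perpendicular direction n = (-3, -3, 4) × (5, 0, 5) = (-15, 35, 15).
With w = (-8, -7, -9) − (-2, -5, -8) = (-6, -2, -1), w · n = 5.
Since n ≠ 0 the lines are not parallel, and w · n = 5 ≠ 0 so they do not intersect; hence they are skew.
Distance = |w · n| / |n| = |5| / √1675 ≈ 0.122.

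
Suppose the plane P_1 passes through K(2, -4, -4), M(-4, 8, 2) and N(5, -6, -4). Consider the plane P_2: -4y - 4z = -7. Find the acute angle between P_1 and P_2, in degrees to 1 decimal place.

KM = (-6, 12, 6), KN = (3, -2, 0); a normal to P_1 is KM × KN = (12, 18, -24).
Using K: P_1 has equation 12x + 18y - 24z = 48.
cos θ = |n₁·n₂| / (|n₁||n₂|) = |24| / (√1044 · √32).
θ = arccos(0.13131) ≈ 82.5°.

82.5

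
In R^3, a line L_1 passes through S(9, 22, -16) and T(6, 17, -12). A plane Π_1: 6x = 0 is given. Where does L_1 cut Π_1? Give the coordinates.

(0, 7, -4)

A direction vector for L_1 is T − S = (-3, -5, 4).
Substitute r = (9, 22, -16) + t(-3, -5, 4) into the plane: 54 + (-18)t = 0, so t = 3.
Intersection: (9, 22, -16) + 3·(-3, -5, 4) = (0, 7, -4).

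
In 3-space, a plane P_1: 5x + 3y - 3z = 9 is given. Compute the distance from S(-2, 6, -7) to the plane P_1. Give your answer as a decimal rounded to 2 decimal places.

n·S − d = (5)·(-2) + (3)·(6) + (-3)·(-7) − 9 = 20; |n| = √43.
Distance = |20| / √43 = 20/√43 ≈ 3.05.

3.05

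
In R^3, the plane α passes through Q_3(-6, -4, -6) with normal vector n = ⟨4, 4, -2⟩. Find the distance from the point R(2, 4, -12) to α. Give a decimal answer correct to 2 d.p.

12.67

α: n·r = n·Q_3 gives 4x + 4y - 2z = -28.
n·R − d = (4)·(2) + (4)·(4) + (-2)·(-12) − (-28) = 76; |n| = √36.
Distance = |76| / √36 = 76/√36 ≈ 12.67.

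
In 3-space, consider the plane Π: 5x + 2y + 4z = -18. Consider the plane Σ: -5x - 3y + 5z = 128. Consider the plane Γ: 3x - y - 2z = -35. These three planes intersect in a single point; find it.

Solving the 3×3 linear system 5x + 2y + 4z = -18, -5x - 3y + 5z = 128, 3x - y - 2z = -35 (e.g. by elimination or Cramer's rule, determinant = 121) gives (-8, -11, 11).

(-8, -11, 11)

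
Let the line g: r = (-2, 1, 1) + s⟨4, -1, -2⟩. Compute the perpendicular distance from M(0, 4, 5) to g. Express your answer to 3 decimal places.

Taking (-2, 1, 1) on g with direction v = (4, -1, -2): w = M − (-2, 1, 1) = (2, 3, 4), and w × v = (-2, 20, -14).
Distance = |w × v| / |v| = √600 / √21 ≈ 5.345.

5.345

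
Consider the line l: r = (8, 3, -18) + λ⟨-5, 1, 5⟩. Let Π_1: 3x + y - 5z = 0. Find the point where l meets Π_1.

(-7, 6, -3)

Substitute r = (8, 3, -18) + t(-5, 1, 5) into the plane: 117 + (-39)t = 0, so t = 3.
Intersection: (8, 3, -18) + 3·(-5, 1, 5) = (-7, 6, -3).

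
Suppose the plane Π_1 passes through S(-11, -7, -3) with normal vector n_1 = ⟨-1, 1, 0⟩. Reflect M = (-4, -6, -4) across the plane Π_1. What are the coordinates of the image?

(-10, 0, -4)

Π_1: n_1·r = n_1·S gives -x + y = 4.
λ = (n·M − d)/|n|² = (-2 − 4)/2 = -3.
Reflection = M − 2λn = (-4, -6, -4) − (-6)·(-1, 1, 0) = (-10, 0, -4).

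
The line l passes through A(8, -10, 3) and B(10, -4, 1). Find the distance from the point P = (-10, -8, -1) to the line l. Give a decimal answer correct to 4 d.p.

A direction vector for l is B − A = (2, 6, -2).
Taking (8, -10, 3) on l with direction v = (2, 6, -2): w = P − (8, -10, 3) = (-18, 2, -4), and w × v = (20, -44, -112).
Distance = |w × v| / |v| = √14880 / √44 ≈ 18.3897.

18.3897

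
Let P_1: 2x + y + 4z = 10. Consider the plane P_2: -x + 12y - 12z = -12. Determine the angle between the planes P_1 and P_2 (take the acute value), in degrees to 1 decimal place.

60.8

cos θ = |n₁·n₂| / (|n₁||n₂|) = |-38| / (√21 · √289).
θ = arccos(0.48778) ≈ 60.8°.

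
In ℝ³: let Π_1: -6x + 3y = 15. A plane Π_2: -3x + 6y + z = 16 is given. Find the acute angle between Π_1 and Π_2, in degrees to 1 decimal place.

cos θ = |n₁·n₂| / (|n₁||n₂|) = |36| / (√45 · √46).
θ = arccos(0.79126) ≈ 37.7°.

37.7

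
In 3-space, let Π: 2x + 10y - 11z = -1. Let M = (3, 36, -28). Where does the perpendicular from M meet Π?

Foot = M − λn with λ = (n·M − d)/|n|² = (674 − (-1))/225 = 3.
Foot = (3, 36, -28) − 3·(2, 10, -11) = (-3, 6, 5).

(-3, 6, 5)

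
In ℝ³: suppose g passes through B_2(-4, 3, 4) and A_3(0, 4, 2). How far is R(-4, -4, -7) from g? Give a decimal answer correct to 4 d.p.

A direction vector for g is A_3 − B_2 = (4, 1, -2).
Taking (-4, 3, 4) on g with direction v = (4, 1, -2): w = R − (-4, 3, 4) = (0, -7, -11), and w × v = (25, -44, 28).
Distance = |w × v| / |v| = √3345 / √21 ≈ 12.6208.

12.6208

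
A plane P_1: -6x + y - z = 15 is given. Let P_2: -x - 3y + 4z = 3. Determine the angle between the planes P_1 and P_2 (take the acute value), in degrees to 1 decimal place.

cos θ = |n₁·n₂| / (|n₁||n₂|) = |-1| / (√38 · √26).
θ = arccos(0.03181) ≈ 88.2°.

88.2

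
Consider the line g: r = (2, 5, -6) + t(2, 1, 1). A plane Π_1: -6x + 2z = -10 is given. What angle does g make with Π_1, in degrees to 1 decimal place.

sin θ = |n·v| / (|n||v|) = |-10| / (√40 · √6) = 0.64550.
θ ≈ 40.2°.

40.2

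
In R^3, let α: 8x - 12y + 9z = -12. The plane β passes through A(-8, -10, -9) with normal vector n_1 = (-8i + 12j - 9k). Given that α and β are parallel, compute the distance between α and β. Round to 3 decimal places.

0.765

β: n_1·r = n_1·A gives -8x + 12y - 9z = 25.
Rescale β by 1/(-1): 8x - 12y + 9z = -25. Then distance = |-12 − (-25)| / √289 ≈ 0.765.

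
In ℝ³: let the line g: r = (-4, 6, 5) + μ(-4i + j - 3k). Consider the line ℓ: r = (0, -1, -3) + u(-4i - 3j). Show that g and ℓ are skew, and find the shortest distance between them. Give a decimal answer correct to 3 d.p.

Common perpendicular direction n = (-4, 1, -3) × (-4, -3, 0) = (-9, 12, 16).
With w = (0, -1, -3) − (-4, 6, 5) = (4, -7, -8), w · n = -248.
Since n ≠ 0 the lines are not parallel, and w · n = -248 ≠ 0 so they do not intersect; hence they are skew.
Distance = |w · n| / |n| = |-248| / √481 ≈ 11.308.

11.308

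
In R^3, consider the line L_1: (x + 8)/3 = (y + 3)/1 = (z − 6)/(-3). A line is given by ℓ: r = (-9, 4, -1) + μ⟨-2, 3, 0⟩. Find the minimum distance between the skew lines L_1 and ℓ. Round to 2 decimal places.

2.85

L_1 has direction (3, 1, -3) through (-8, -3, 6).
Common perpendicular direction n = (3, 1, -3) × (-2, 3, 0) = (9, 6, 11).
With w = (-9, 4, -1) − (-8, -3, 6) = (-1, 7, -7), w · n = -44.
Distance = |w · n| / |n| = |-44| / √238 ≈ 2.85.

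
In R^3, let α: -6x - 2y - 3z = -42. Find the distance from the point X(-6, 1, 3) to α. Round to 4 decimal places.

9.5714

n·X − d = (-6)·(-6) + (-2)·(1) + (-3)·(3) − (-42) = 67; |n| = √49.
Distance = |67| / √49 = 67/√49 ≈ 9.5714.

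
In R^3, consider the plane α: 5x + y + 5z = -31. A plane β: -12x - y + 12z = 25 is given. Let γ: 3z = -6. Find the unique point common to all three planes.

Solving the 3×3 linear system 5x + y + 5z = -31, -12x - y + 12z = 25, 3z = -6 (e.g. by elimination or Cramer's rule, determinant = 21) gives (-4, -1, -2).

(-4, -1, -2)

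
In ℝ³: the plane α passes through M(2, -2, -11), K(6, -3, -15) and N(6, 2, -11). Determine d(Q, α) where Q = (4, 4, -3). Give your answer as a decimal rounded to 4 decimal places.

MK = (4, -1, -4), MN = (4, 4, 0); a normal to α is MK × MN = (16, -16, 20).
Using M: α has equation 16x - 16y + 20z = -156.
n·Q − d = (16)·(4) + (-16)·(4) + (20)·(-3) − (-156) = 96; |n| = √912.
Distance = |96| / √912 = 96/√912 ≈ 3.1789.

3.1789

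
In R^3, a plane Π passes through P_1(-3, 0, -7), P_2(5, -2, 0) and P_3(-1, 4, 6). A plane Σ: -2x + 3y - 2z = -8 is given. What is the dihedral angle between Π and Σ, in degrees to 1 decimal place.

59.2

P_1P_2 = (8, -2, 7), P_1P_3 = (2, 4, 13); a normal to Π is P_1P_2 × P_1P_3 = (-54, -90, 36).
Using P_1: Π has equation -54x - 90y + 36z = -90.
cos θ = |n₁·n₂| / (|n₁||n₂|) = |-234| / (√12312 · √17).
θ = arccos(0.51148) ≈ 59.2°.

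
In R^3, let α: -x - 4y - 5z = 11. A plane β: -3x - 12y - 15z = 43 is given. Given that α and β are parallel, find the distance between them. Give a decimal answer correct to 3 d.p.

Rescale β by 1/3: -x - 4y - 5z = 43/3. Then distance = |11 − (43/3)| / √42 ≈ 0.514.

0.514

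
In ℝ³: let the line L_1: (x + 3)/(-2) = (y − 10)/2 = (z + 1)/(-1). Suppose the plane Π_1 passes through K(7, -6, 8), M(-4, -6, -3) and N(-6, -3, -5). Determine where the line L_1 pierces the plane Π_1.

L_1 has direction (-2, 2, -1) through (-3, 10, -1).
KM = (-11, 0, -11), KN = (-13, 3, -13); a normal to Π_1 is KM × KN = (33, 0, -33).
Using K: Π_1 has equation 33x - 33z = -33.
Substitute r = (-3, 10, -1) + t(-2, 2, -1) into the plane: -66 + (-33)t = -33, so t = -1.
Intersection: (-3, 10, -1) + (-1)·(-2, 2, -1) = (-1, 8, 0).

(-1, 8, 0)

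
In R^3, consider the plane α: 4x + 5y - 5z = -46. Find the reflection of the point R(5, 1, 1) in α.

(-3, -9, 11)

λ = (n·R − d)/|n|² = (20 − (-46))/66 = 1.
Reflection = R − 2λn = (5, 1, 1) − 2·(4, 5, -5) = (-3, -9, 11).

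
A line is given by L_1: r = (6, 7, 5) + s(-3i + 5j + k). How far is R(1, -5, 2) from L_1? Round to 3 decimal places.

Taking (6, 7, 5) on L_1 with direction v = (-3, 5, 1): w = R − (6, 7, 5) = (-5, -12, -3), and w × v = (3, 14, -61).
Distance = |w × v| / |v| = √3926 / √35 ≈ 10.591.

10.591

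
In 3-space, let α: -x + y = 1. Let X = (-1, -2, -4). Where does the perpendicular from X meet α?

(-2, -1, -4)

Foot = X − λn with λ = (n·X − d)/|n|² = (-1 − 1)/2 = -1.
Foot = (-1, -2, -4) − (-1)·(-1, 1, 0) = (-2, -1, -4).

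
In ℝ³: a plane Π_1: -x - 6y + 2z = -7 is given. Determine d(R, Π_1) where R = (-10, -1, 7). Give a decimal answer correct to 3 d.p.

5.778

n·R − d = (-1)·(-10) + (-6)·(-1) + (2)·(7) − (-7) = 37; |n| = √41.
Distance = |37| / √41 = 37/√41 ≈ 5.778.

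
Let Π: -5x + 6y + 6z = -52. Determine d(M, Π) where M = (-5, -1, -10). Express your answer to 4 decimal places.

n·M − d = (-5)·(-5) + (6)·(-1) + (6)·(-10) − (-52) = 11; |n| = √97.
Distance = |11| / √97 = 11/√97 ≈ 1.1169.

1.1169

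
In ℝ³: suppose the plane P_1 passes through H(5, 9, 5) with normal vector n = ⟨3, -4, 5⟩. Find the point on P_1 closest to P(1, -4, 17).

(-5, 4, 7)

P_1: n·r = n·H gives 3x - 4y + 5z = 4.
Foot = P − λn with λ = (n·P − d)/|n|² = (104 − 4)/50 = 2.
Foot = (1, -4, 17) − 2·(3, -4, 5) = (-5, 4, 7).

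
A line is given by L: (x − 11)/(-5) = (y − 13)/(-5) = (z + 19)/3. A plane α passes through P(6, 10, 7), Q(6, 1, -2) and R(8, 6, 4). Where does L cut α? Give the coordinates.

L has direction (-5, -5, 3) through (11, 13, -19).
PQ = (0, -9, -9), PR = (2, -4, -3); a normal to α is PQ × PR = (-9, -18, 18).
Using P: α has equation -9x - 18y + 18z = -108.
Substitute r = (11, 13, -19) + t(-5, -5, 3) into the plane: -675 + 189t = -108, so t = 3.
Intersection: (11, 13, -19) + 3·(-5, -5, 3) = (-4, -2, -10).

(-4, -2, -10)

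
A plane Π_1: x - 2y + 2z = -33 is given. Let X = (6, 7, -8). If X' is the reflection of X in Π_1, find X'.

(4, 11, -12)

λ = (n·X − d)/|n|² = (-24 − (-33))/9 = 1.
Reflection = X − 2λn = (6, 7, -8) − 2·(1, -2, 2) = (4, 11, -12).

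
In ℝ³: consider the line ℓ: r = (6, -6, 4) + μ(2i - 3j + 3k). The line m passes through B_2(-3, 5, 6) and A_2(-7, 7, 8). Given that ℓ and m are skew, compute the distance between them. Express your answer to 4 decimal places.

A direction vector for m is A_2 − B_2 = (-4, 2, 2).
Common perpendicular direction n = (2, -3, 3) × (-4, 2, 2) = (-12, -16, -8).
With w = (-3, 5, 6) − (6, -6, 4) = (-9, 11, 2), w · n = -84.
Distance = |w · n| / |n| = |-84| / √464 ≈ 3.8996.

3.8996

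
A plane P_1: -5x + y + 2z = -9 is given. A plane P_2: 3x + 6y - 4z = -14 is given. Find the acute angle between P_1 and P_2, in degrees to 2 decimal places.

cos θ = |n₁·n₂| / (|n₁||n₂|) = |-17| / (√30 · √61).
θ = arccos(0.39740) ≈ 66.58°.

66.58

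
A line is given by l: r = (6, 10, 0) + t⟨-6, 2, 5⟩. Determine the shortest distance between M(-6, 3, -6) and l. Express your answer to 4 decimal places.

Taking (6, 10, 0) on l with direction v = (-6, 2, 5): w = M − (6, 10, 0) = (-12, -7, -6), and w × v = (-23, 96, -66).
Distance = |w × v| / |v| = √14101 / √65 ≈ 14.7288.

14.7288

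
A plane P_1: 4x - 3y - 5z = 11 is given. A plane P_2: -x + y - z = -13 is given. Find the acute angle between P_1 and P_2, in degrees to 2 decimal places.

cos θ = |n₁·n₂| / (|n₁||n₂|) = |-2| / (√50 · √3).
θ = arccos(0.16330) ≈ 80.60°.

80.60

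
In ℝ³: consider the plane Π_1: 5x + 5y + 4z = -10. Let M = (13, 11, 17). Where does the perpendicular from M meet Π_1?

Foot = M − λn with λ = (n·M − d)/|n|² = (188 − (-10))/66 = 3.
Foot = (13, 11, 17) − 3·(5, 5, 4) = (-2, -4, 5).

(-2, -4, 5)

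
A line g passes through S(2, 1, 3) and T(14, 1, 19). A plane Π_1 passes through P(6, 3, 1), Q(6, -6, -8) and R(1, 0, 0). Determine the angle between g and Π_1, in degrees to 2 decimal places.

A direction vector for g is T − S = (12, 0, 16).
PQ = (0, -9, -9), PR = (-5, -3, -1); a normal to Π_1 is PQ × PR = (-18, 45, -45).
Using P: Π_1 has equation -18x + 45y - 45z = -18.
sin θ = |n·v| / (|n||v|) = |-936| / (√4374 · √400) = 0.70763.
θ ≈ 45.04°.

45.04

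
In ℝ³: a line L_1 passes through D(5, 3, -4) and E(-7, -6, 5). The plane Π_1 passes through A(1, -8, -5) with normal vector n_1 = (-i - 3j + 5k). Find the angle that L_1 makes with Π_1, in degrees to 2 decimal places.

A direction vector for L_1 is E − D = (-12, -9, 9).
Π_1: n_1·r = n_1·A gives -x - 3y + 5z = -2.
sin θ = |n·v| / (|n||v|) = |84| / (√35 · √306) = 0.81168.
θ ≈ 54.26°.

54.26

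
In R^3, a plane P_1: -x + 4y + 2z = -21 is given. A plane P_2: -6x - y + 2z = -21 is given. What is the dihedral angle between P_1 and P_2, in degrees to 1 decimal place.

78.2

cos θ = |n₁·n₂| / (|n₁||n₂|) = |6| / (√21 · √41).
θ = arccos(0.20448) ≈ 78.2°.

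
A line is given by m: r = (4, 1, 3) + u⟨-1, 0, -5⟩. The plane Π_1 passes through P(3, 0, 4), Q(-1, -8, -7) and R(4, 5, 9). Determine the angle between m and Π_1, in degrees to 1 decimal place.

24.6

PQ = (-4, -8, -11), PR = (1, 5, 5); a normal to Π_1 is PQ × PR = (15, 9, -12).
Using P: Π_1 has equation 15x + 9y - 12z = -3.
sin θ = |n·v| / (|n||v|) = |45| / (√450 · √26) = 0.41603.
θ ≈ 24.6°.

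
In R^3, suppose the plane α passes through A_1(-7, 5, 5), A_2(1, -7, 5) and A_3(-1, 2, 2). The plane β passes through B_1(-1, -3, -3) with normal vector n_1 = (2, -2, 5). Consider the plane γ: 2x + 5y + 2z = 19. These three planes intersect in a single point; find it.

(5, 3, -3)

A_1A_2 = (8, -12, 0), A_1A_3 = (6, -3, -3); a normal to α is A_1A_2 × A_1A_3 = (36, 24, 48).
Using A_1: α has equation 36x + 24y + 48z = 108.
β: n_1·r = n_1·B_1 gives 2x - 2y + 5z = -11.
Solving the 3×3 linear system 36x + 24y + 48z = 108, 2x - 2y + 5z = -11, 2x + 5y + 2z = 19 (e.g. by elimination or Cramer's rule, determinant = -228) gives (5, 3, -3).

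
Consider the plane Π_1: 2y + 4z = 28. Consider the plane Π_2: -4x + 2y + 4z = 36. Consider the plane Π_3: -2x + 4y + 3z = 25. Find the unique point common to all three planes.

(-2, 0, 7)

Solving the 3×3 linear system 2y + 4z = 28, -4x + 2y + 4z = 36, -2x + 4y + 3z = 25 (e.g. by elimination or Cramer's rule, determinant = -40) gives (-2, 0, 7).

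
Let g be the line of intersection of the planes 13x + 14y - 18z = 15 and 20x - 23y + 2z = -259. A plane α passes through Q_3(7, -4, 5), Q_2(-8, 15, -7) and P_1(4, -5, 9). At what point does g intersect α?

(-5, 7, 1)

Direction of g: (13, 14, -18) × (20, -23, 2) = (-386, -386, -579).
A point on g: solving the two plane equations with x = -7 gives (-7, 5, -2).
Q_3Q_2 = (-15, 19, -12), Q_3P_1 = (-3, -1, 4); a normal to α is Q_3Q_2 × Q_3P_1 = (64, 96, 72).
Using Q_3: α has equation 64x + 96y + 72z = 424.
Substitute r = (-7, 5, -2) + t(-386, -386, -579) into the plane: -112 + (-103448)t = 424, so t = -1/193.
Intersection: (-7, 5, -2) + (-1/193)·(-386, -386, -579) = (-5, 7, 1).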